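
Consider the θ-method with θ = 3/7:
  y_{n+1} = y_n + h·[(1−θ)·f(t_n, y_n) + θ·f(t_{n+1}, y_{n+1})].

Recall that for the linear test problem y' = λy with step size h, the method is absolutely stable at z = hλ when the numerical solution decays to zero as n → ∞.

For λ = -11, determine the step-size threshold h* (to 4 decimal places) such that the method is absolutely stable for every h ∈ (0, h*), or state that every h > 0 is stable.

On y'=λy, z=hλ:
  y_{n+1} = y_n + z·[4/7·y_n + 3/7·y_{n+1}] ⇒ (1 − 3/7z)y_{n+1} = (1 + 4/7z)y_n
  Hence R(z) = (1 + 4/7z)/(1 − 3/7z).

Need |R(x)|<1, x<0.
x=-1.29: |R|=0.1693
R=−1: 1+4/7x = −1+3/7x ⇒ -1/7x=2 ⇒ x=2/(-1/7)=-14.0000
Confirm numerically:
  x=-8.891: |R|=0.84828 <1
  x=-7.697: |R|=0.79054 <1
  x=-6.901: |R|=0.74375 <1
  x=-14.197: |R|=1.00397 >1
  x=-14.089: |R|=1.00181 >1
Interval (-14.0000, 0).

(-14.0000,0); λ=-11 ⇒ h* = (14)/11 = 1.2727.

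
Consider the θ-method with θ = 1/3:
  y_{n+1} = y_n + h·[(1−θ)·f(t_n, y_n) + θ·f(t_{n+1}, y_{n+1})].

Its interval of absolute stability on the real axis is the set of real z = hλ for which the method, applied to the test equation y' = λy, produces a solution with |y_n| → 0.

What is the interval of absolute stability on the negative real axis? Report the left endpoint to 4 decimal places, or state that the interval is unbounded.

With y'=λy (z=hλ):
  y_{n+1} = y_n + z·[2/3·y_n + 1/3·y_{n+1}] ⇒ (1 − 1/3z)y_{n+1} = (1 + 2/3z)y_n
  Hence R(z) = (1 + 2/3z)/(1 − 1/3z).

Boundary: |R(x)|=1, x<0.
x=-1.76: |R|=0.1092
R=−1: 1+2/3x = −1+1/3x ⇒ -1/3x=2 ⇒ x=2/(-1/3)=-6.0000
Confirm numerically:
  x=-3.179: |R|=0.54345 <1
  x=-2.843: |R|=0.45970 <1
  x=-2.613: |R|=0.39658 <1
  x=-2.452: |R|=0.34923 <1
  x=-6.555: |R|=1.05808 >1
  x=-6.486: |R|=1.05123 >1
Interval (-6.0000, 0).

z∈(-6.0000,0).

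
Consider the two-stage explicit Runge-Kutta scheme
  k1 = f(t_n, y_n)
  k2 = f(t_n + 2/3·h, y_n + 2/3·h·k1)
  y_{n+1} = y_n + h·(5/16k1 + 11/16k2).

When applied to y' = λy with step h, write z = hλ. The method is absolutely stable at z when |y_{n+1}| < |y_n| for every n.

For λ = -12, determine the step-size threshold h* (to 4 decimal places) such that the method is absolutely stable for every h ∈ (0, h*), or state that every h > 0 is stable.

(-2.1818,0); λ=-12 ⇒ h* = (24/11)/12 = 0.1818.

Test eqn y'=λy, z=hλ:
  k1=λy_n ⇒ h·k1=z·y_n;  k2=λ(1+2/3z)y_n ⇒ h·k2=z(1+2/3z)y_n
  y_{n+1}/y_n = 1 + 5/16z + 11/16z(1+2/3z) = 1 + z + 11/24z²
  so R(z) = 1 + z + 11/24z².

Boundary: |R(x)|=1, x<0.
x=-1.68: |R|=0.6136
R=1: x+11/24x²=0 ⇒ x=−24/11=-2.1818; min R=1−1/(4·11/24)=0.4545>−1
Confirm numerically:
  x=-2.081: |R|=0.90384 <1
  x=-1.261: |R|=0.46781 <1
  x=-1.220: |R|=0.46218 <1
  x=-0.931: |R|=0.46627 <1
  x=-2.536: |R|=1.41168 >1
  x=-2.291: |R|=1.11465 >1
  x=-2.258: |R|=1.07884 >1
Interval (-2.1818, 0).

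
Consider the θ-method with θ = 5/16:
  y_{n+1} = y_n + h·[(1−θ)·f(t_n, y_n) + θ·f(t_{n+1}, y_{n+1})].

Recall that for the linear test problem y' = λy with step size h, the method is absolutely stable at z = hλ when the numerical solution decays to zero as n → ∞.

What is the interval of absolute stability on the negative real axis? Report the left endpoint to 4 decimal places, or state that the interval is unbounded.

(-5.3333, 0).

Set f=λy, z=hλ:
  y_{n+1} = y_n + z·[11/16·y_n + 5/16·y_{n+1}] ⇒ (1 − 5/16z)y_{n+1} = (1 + 11/16z)y_n
  Hence R(z) = (1 + 11/16z)/(1 − 5/16z).

Find x<0 with |R(x)|<1.
x=-1.44: |R|=0.0069
R=−1: 1+11/16x = −1+5/16x ⇒ -3/8x=2 ⇒ x=2/(-3/8)=-5.3333
Confirm numerically:
  x=-4.677: |R|=0.90001 <1
  x=-3.597: |R|=0.69345 <1
  x=-2.543: |R|=0.41696 <1
  x=-5.871: |R|=1.07113 >1
  x=-5.397: |R|=1.00889 >1
Stable set (-5.3333, 0).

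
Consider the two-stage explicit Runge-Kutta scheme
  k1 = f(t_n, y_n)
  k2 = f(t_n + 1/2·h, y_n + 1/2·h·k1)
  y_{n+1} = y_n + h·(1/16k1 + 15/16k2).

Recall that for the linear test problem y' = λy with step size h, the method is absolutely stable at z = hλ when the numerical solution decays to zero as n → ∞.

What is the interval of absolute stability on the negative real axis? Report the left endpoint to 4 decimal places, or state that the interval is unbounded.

Test eqn y'=λy, z=hλ:
  k1=λy_n ⇒ h·k1=z·y_n;  k2=λ(1+1/2z)y_n ⇒ h·k2=z(1+1/2z)y_n
  y_{n+1}/y_n = 1 + 1/16z + 15/16z(1+1/2z) = 1 + z + 15/32z²
  so R(z) = 1 + z + 15/32z².

Solve |R(x)|<1 on ℝ⁻.
x=-1.42: |R|=0.5252
R=1: x+15/32x²=0 ⇒ x=−32/15=-2.1333; min R=1−1/(4·15/32)=0.4667>−1
Confirm numerically:
  x=-2.082: |R|=0.94990 <1
  x=-1.543: |R|=0.57302 <1
  x=-1.131: |R|=0.46861 <1
  x=-0.962: |R|=0.47180 <1
  x=-2.669: |R|=1.67017 >1
  x=-2.478: |R|=1.40035 >1
  x=-2.220: |R|=1.09019 >1
Stable set (-2.1333, 0).

(-2.1333, 0).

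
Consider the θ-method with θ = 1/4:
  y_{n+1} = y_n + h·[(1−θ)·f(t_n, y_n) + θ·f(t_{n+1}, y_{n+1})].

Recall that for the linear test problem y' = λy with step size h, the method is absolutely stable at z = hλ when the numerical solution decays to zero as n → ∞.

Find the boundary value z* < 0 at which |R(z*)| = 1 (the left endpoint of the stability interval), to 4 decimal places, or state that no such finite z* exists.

left endpoint -4.0000.

With y'=λy (z=hλ):
  y_{n+1} = y_n + z·[3/4·y_n + 1/4·y_{n+1}] ⇒ (1 − 1/4z)y_{n+1} = (1 + 3/4z)y_n
  ⇒ R(z) = (1 + 3/4z)/(1 − 1/4z).

Solve |R(x)|<1 on ℝ⁻.
x=-1.02: |R|=0.1873
R=−1: 1+3/4x = −1+1/4x ⇒ -1/2x=2 ⇒ x=2/(-1/2)=-4.0000
Confirm numerically:
  x=-3.516: |R|=0.87121 <1
  x=-3.034: |R|=0.72533 <1
  x=-2.503: |R|=0.53960 <1
  x=-1.662: |R|=0.17414 <1
  x=-4.436: |R|=1.10337 >1
  x=-4.038: |R|=1.00946 >1
Stable set (-4.0000, 0).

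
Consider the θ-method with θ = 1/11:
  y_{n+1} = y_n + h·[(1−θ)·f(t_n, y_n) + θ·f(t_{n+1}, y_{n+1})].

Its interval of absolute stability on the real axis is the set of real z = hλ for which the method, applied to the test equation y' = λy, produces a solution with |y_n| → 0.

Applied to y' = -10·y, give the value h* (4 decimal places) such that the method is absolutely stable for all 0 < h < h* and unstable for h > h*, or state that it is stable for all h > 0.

(-2.4444,0); λ=-10 ⇒ h* = (22/9)/10 = 0.2444.

Set f=λy, z=hλ:
  y_{n+1} = y_n + z·[10/11·y_n + 1/11·y_{n+1}] ⇒ (1 − 1/11z)y_{n+1} = (1 + 10/11z)y_n
  Hence R(z) = (1 + 10/11z)/(1 − 1/11z).

Need |R(x)|<1, x<0.
x=-1.03: |R|=0.0582
R=−1: 1+10/11x = −1+1/11x ⇒ -9/11x=2 ⇒ x=2/(-9/11)=-2.4444
Confirm numerically:
  x=-2.172: |R|=0.81385 <1
  x=-1.865: |R|=0.59464 <1
  x=-1.218: |R|=0.09658 <1
  x=-2.798: |R|=1.23061 >1
  x=-2.726: |R|=1.18461 >1
  x=-2.603: |R|=1.10490 >1
Interval (-2.4444, 0).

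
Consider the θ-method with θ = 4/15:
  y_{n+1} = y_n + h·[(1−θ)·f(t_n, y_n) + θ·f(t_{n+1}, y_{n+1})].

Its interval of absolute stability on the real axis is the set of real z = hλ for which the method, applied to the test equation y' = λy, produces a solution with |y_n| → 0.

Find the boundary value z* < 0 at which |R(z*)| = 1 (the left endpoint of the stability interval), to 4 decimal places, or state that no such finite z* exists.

left endpoint -4.2857.

Test eqn y'=λy, z=hλ:
  y_{n+1} = y_n + z·[11/15·y_n + 4/15·y_{n+1}] ⇒ (1 − 4/15z)y_{n+1} = (1 + 11/15z)y_n
  so R(z) = (1 + 11/15z)/(1 − 4/15z).

Need |R(x)|<1, x<0.
x=-0.56: |R|=0.5128
R=−1: 1+11/15x = −1+4/15x ⇒ -7/15x=2 ⇒ x=2/(-7/15)=-4.2857
Confirm numerically:
  x=-3.597: |R|=0.83595 <1
  x=-3.552: |R|=0.82416 <1
  x=-2.832: |R|=0.61349 <1
  x=-4.750: |R|=1.09559 >1
  x=-4.410: |R|=1.02665 >1
  x=-4.314: |R|=1.00614 >1
So |R|<1 on (-4.2857, 0).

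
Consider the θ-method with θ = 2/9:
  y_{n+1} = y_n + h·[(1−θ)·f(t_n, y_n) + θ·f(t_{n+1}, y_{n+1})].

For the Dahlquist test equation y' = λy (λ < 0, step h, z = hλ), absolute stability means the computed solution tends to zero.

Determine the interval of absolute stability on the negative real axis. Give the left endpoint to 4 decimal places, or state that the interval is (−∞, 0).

Test eqn y'=λy, z=hλ:
  y_{n+1} = y_n + z·[7/9·y_n + 2/9·y_{n+1}] ⇒ (1 − 2/9z)y_{n+1} = (1 + 7/9z)y_n
  R(z) = (1 + 7/9z)/(1 − 2/9z).

Find x<0 with |R(x)|<1.
x=-1.62: |R|=0.1912
R=−1: 1+7/9x = −1+2/9x ⇒ -5/9x=2 ⇒ x=2/(-5/9)=-3.6000
Confirm numerically:
  x=-3.122: |R|=0.84322 <1
  x=-3.079: |R|=0.82814 <1
  x=-1.715: |R|=0.24175 <1
  x=-4.122: |R|=1.15136 >1
  x=-4.070: |R|=1.13711 >1
Interval (-3.6000, 0).

z∈(-3.6000,0).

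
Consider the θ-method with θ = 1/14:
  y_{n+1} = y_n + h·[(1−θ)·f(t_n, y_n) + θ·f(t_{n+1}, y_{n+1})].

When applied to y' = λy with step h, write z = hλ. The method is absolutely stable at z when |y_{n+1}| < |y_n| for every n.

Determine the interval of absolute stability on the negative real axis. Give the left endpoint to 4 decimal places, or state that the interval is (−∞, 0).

z∈(-2.3333,0).

With y'=λy (z=hλ):
  y_{n+1} = y_n + z·[13/14·y_n + 1/14·y_{n+1}] ⇒ (1 − 1/14z)y_{n+1} = (1 + 13/14z)y_n
  so R(z) = (1 + 13/14z)/(1 − 1/14z).

Find x<0 with |R(x)|<1.
x=-0.5: |R|=0.5172
R=−1: 1+13/14x = −1+1/14x ⇒ -6/7x=2 ⇒ x=2/(-6/7)=-2.3333
Confirm numerically:
  x=-2.068: |R|=0.80184 <1
  x=-1.871: |R|=0.65043 <1
  x=-1.279: |R|=0.17194 <1
  x=-2.840: |R|=1.36105 >1
  x=-2.702: |R|=1.26488 >1
  x=-2.488: |R|=1.11257 >1
Interval (-2.3333, 0).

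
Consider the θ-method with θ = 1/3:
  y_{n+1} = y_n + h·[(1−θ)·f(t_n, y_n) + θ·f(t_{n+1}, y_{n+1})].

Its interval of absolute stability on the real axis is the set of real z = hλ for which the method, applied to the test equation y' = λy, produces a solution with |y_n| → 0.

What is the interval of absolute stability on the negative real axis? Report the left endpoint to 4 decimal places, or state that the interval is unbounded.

Set f=λy, z=hλ:
  y_{n+1} = y_n + z·[2/3·y_n + 1/3·y_{n+1}] ⇒ (1 − 1/3z)y_{n+1} = (1 + 2/3z)y_n
  Hence R(z) = (1 + 2/3z)/(1 − 1/3z).

Need |R(x)|<1, x<0.
x=-0.37: |R|=0.6706
R=−1: 1+2/3x = −1+1/3x ⇒ -1/3x=2 ⇒ x=2/(-1/3)=-6.0000
Confirm numerically:
  x=-5.917: |R|=0.99069 <1
  x=-5.542: |R|=0.94638 <1
  x=-4.695: |R|=0.83041 <1
  x=-3.473: |R|=0.60961 <1
  x=-6.335: |R|=1.03589 >1
  x=-6.069: |R|=1.00761 >1
Interval (-6.0000, 0).

(-6.0000, 0).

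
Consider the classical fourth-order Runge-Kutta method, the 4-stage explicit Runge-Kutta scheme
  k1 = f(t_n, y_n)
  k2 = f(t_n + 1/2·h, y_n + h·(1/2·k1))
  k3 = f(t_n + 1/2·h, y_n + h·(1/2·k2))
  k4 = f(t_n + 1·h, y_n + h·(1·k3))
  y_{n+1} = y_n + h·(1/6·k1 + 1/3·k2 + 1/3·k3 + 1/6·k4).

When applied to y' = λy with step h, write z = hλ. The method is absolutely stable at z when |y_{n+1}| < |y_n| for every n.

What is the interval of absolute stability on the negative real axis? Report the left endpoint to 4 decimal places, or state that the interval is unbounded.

z∈(-2.7853,0).

Test eqn y'=λy, z=hλ:
  order 4, 4-stage ⇒ R(z)=1+z+z^2/2+z^3/6+z^4/24
  (e.g. R(-1.74)=0.27773, |R|=0.27773)

Solve |R(x)|<1 on ℝ⁻.
x=-1.74: |R|=0.2777
|R(-2.05)|=0.3513 |R(-1.85)|=0.2940 |R(-1.48)|=0.2748
Bisect:
  x_lo=-3.1881 |R|=1.7976  x_hi=-0.2342 |R|=0.7912
  mid=-1.71111 |R|=0.27504 →hi
  mid=-2.44959 |R|=0.60111 →hi
  mid=-2.81882 |R|=1.05174 →lo
  mid=-2.63420 |R|=0.79510 →hi
  mid=-2.72651 |R|=0.91494 →hi
  mid=-2.77267 |R|=0.98113 →hi
  mid=-2.79575 |R|=1.01587 →lo
  ...
  [-2.78547,-2.78529] ⇒ x*=-2.7853
Stable set (-2.7853, 0).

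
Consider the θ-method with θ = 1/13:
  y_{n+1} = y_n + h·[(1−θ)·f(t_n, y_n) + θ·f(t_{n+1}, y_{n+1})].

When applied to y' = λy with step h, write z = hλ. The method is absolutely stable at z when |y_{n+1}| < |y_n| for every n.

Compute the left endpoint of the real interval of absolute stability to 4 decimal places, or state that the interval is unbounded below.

With y'=λy (z=hλ):
  y_{n+1} = y_n + z·[12/13·y_n + 1/13·y_{n+1}] ⇒ (1 − 1/13z)y_{n+1} = (1 + 12/13z)y_n
  R(z) = (1 + 12/13z)/(1 − 1/13z).

Boundary: |R(x)|=1, x<0.
x=-1.23: |R|=0.1237
R=−1: 1+12/13x = −1+1/13x ⇒ -11/13x=2 ⇒ x=2/(-11/13)=-2.3636
Confirm numerically:
  x=-2.063: |R|=0.78046 <1
  x=-1.927: |R|=0.67823 <1
  x=-1.667: |R|=0.47753 <1
  x=-1.008: |R|=0.06453 <1
  x=-2.619: |R|=1.17985 >1
  x=-2.544: |R|=1.12764 >1
Stable set (-2.3636, 0).

z* = -2.3636.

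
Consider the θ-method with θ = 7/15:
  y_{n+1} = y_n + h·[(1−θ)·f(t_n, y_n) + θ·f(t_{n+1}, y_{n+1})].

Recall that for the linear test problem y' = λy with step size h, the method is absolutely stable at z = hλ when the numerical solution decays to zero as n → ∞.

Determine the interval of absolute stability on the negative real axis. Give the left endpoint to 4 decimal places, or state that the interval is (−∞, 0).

(-30.0000, 0).

Set f=λy, z=hλ:
  y_{n+1} = y_n + z·[8/15·y_n + 7/15·y_{n+1}] ⇒ (1 − 7/15z)y_{n+1} = (1 + 8/15z)y_n
  so R(z) = (1 + 8/15z)/(1 − 7/15z).

Solve |R(x)|<1 on ℝ⁻.
x=-1.5: |R|=0.1176
R=−1: 1+8/15x = −1+7/15x ⇒ -1/15x=2 ⇒ x=2/(-1/15)=-30.0000
Confirm numerically:
  x=-27.686: |R|=0.98892 <1
  x=-26.265: |R|=0.98122 <1
  x=-24.588: |R|=0.97108 <1
  x=-23.158: |R|=0.96137 <1
  x=-30.469: |R|=1.00205 >1
  x=-30.397: |R|=1.00174 >1
Stable set (-30.0000, 0).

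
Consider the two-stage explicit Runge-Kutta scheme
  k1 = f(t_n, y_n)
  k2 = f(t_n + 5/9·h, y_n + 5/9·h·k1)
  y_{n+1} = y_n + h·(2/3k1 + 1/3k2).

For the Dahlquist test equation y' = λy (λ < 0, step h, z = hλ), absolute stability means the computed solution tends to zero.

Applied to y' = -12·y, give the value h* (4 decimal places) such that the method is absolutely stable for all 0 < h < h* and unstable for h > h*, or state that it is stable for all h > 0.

With y'=λy (z=hλ):
  k1=λy_n ⇒ h·k1=z·y_n;  k2=λ(1+5/9z)y_n ⇒ h·k2=z(1+5/9z)y_n
  y_{n+1}/y_n = 1 + 2/3z + 1/3z(1+5/9z) = 1 + z + 5/27z²
  ⇒ R(z) = 1 + z + 5/27z².

Boundary: |R(x)|=1, x<0.
x=-0.42: |R|=0.6127
R=1: x+5/27x²=0 ⇒ x=−27/5=-5.4000; min R=1−1/(4·5/27)=-0.3500>−1
Confirm numerically:
  x=-4.837: |R|=0.49570 <1
  x=-3.063: |R|=0.32560 <1
  x=-2.453: |R|=0.33870 <1
  x=-2.211: |R|=0.30572 <1
  x=-5.882: |R|=1.52502 >1
  x=-5.670: |R|=1.28350 >1
  x=-5.458: |R|=1.05862 >1
Interval (-5.4000, 0).

(-5.4000,0); λ=-12 ⇒ h* = (27/5)/12 = 0.4500.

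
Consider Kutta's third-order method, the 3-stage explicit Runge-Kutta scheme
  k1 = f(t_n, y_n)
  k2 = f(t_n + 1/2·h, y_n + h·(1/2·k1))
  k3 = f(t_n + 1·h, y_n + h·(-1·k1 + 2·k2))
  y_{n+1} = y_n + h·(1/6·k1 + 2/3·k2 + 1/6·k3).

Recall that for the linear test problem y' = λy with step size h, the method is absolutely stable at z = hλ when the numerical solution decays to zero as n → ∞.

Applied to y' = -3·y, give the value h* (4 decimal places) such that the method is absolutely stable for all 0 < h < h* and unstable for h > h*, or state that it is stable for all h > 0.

With y'=λy (z=hλ):
  order 3, 3-stage ⇒ R(z)=1+z+z^2/2+z^3/6
  (e.g. R(-0.89)=0.38856, |R|=0.38856)

Find x<0 with |R(x)|<1.
x=-0.89: |R|=0.3886
|R(-2.07)|=0.4058 |R(-1.38)|=0.1342 |R(-1.34)|=0.1568
Bisect:
  x_lo=-3.1814 |R|=2.4874  x_hi=-0.2563 |R|=0.7738
  mid=-1.71882 |R|=0.08798 →hi
  mid=-2.45011 |R|=0.89994 →hi
  mid=-2.81575 |R|=1.57228 →lo
  mid=-2.63293 |R|=1.20882 →lo
  mid=-2.54152 |R|=1.04794 →lo
  mid=-2.49581 |R|=0.97237 →hi
  mid=-2.51866 |R|=1.00976 →lo
  mid=-2.50724 |R|=0.99097 →hi
  mid=-2.51295 |R|=1.00034 →lo
  ...
  [-2.51277,-2.51259] ⇒ x*=-2.5127
Interval (-2.5127, 0).

(-2.5127,0); λ=-3 ⇒ h* = 0.8376.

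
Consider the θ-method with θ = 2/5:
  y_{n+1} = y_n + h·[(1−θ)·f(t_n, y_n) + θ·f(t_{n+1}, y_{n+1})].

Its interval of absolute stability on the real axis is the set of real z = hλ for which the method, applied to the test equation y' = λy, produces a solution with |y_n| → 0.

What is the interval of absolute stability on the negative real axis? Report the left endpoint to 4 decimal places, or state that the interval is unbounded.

(-10.0000, 0).

With y'=λy (z=hλ):
  y_{n+1} = y_n + z·[3/5·y_n + 2/5·y_{n+1}] ⇒ (1 − 2/5z)y_{n+1} = (1 + 3/5z)y_n
  so R(z) = (1 + 3/5z)/(1 − 2/5z).

Boundary: |R(x)|=1, x<0.
x=-0.47: |R|=0.6044
R=−1: 1+3/5x = −1+2/5x ⇒ -1/5x=2 ⇒ x=2/(-1/5)=-10.0000
Confirm numerically:
  x=-7.877: |R|=0.89771 <1
  x=-7.719: |R|=0.88839 <1
  x=-7.441: |R|=0.87129 <1
  x=-10.510: |R|=1.01960 >1
  x=-10.192: |R|=1.00756 >1
So |R|<1 on (-10.0000, 0).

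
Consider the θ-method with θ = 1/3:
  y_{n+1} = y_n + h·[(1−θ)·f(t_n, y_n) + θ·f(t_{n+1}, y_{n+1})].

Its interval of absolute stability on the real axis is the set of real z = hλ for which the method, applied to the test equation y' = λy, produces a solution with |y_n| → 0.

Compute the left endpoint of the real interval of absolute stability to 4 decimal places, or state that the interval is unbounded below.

Set f=λy, z=hλ:
  y_{n+1} = y_n + z·[2/3·y_n + 1/3·y_{n+1}] ⇒ (1 − 1/3z)y_{n+1} = (1 + 2/3z)y_n
  Hence R(z) = (1 + 2/3z)/(1 − 1/3z).

Need |R(x)|<1, x<0.
x=-1.53: |R|=0.0132
R=−1: 1+2/3x = −1+1/3x ⇒ -1/3x=2 ⇒ x=2/(-1/3)=-6.0000
Confirm numerically:
  x=-5.634: |R|=0.95761 <1
  x=-5.351: |R|=0.92228 <1
  x=-5.012: |R|=0.87668 <1
  x=-6.542: |R|=1.05680 >1
  x=-6.172: |R|=1.01875 >1
  x=-6.101: |R|=1.01110 >1
Interval (-6.0000, 0).

z* = -6.0000.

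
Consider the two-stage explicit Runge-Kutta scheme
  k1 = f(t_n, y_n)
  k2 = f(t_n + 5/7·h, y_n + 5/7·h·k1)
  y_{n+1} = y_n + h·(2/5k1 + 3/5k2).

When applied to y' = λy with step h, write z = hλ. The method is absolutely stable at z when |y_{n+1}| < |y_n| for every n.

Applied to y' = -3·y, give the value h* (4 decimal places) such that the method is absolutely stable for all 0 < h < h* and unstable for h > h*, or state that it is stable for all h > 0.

(-2.3333,0); λ=-3 ⇒ h* = (7/3)/3 = 0.7778.

Set f=λy, z=hλ:
  k1=λy_n ⇒ h·k1=z·y_n;  k2=λ(1+5/7z)y_n ⇒ h·k2=z(1+5/7z)y_n
  y_{n+1}/y_n = 1 + 2/5z + 3/5z(1+5/7z) = 1 + z + 3/7z²
  so R(z) = 1 + z + 3/7z².

Solve |R(x)|<1 on ℝ⁻.
x=-1.21: |R|=0.4175
R=1: x+3/7x²=0 ⇒ x=−7/3=-2.3333; min R=1−1/(4·3/7)=0.4167>−1
Confirm numerically:
  x=-2.271: |R|=0.93933 <1
  x=-2.180: |R|=0.85674 <1
  x=-1.739: |R|=0.55705 <1
  x=-1.374: |R|=0.43509 <1
  x=-2.835: |R|=1.60952 >1
  x=-2.490: |R|=1.16719 >1
Stable set (-2.3333, 0).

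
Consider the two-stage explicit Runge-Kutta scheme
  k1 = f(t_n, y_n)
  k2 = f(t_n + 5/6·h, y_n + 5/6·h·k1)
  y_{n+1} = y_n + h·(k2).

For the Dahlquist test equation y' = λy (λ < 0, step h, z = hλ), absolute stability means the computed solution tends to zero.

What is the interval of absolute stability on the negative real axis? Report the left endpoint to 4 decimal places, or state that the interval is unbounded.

On y'=λy, z=hλ:
  k1=λy_n ⇒ h·k1=z·y_n;  k2=λ(1+5/6z)y_n ⇒ h·k2=z(1+5/6z)y_n
  y_{n+1}/y_n = 1 + z(1+5/6z) = 1 + z + 5/6z²
  Hence R(z) = 1 + z + 5/6z².

Find x<0 with |R(x)|<1.
x=-0.46: |R|=0.7163
R=1: x+5/6x²=0 ⇒ x=−6/5=-1.2000; min R=1−1/(4·5/6)=0.7000>−1
Confirm numerically:
  x=-1.076: |R|=0.88881 <1
  x=-1.059: |R|=0.87557 <1
  x=-0.786: |R|=0.72883 <1
  x=-1.584: |R|=1.50688 >1
  x=-1.298: |R|=1.10600 >1
So |R|<1 on (-1.2000, 0).

(-1.2000, 0).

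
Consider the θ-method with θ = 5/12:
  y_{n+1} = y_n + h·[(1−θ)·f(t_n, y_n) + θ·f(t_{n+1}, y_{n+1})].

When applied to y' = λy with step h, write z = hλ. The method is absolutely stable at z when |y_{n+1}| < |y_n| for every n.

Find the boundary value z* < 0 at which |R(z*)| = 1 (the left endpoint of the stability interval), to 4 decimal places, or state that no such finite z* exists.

Set f=λy, z=hλ:
  y_{n+1} = y_n + z·[7/12·y_n + 5/12·y_{n+1}] ⇒ (1 − 5/12z)y_{n+1} = (1 + 7/12z)y_n
  R(z) = (1 + 7/12z)/(1 − 5/12z).

Find x<0 with |R(x)|<1.
x=-1.14: |R|=0.2271
R=−1: 1+7/12x = −1+5/12x ⇒ -1/6x=2 ⇒ x=2/(-1/6)=-12.0000
Confirm numerically:
  x=-7.152: |R|=0.79698 <1
  x=-5.561: |R|=0.67647 <1
  x=-5.401: |R|=0.66163 <1
  x=-5.102: |R|=0.63220 <1
  x=-12.549: |R|=1.01469 >1
  x=-12.207: |R|=1.00567 >1
Interval (-12.0000, 0).

left endpoint -12.0000.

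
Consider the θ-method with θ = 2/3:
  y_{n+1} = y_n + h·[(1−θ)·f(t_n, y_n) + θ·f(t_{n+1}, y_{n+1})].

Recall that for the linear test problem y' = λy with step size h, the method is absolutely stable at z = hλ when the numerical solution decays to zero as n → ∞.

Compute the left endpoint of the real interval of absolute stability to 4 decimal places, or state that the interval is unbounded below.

unbounded; (−∞, 0).

Test eqn y'=λy, z=hλ:
  y_{n+1} = y_n + z·[1/3·y_n + 2/3·y_{n+1}] ⇒ (1 − 2/3z)y_{n+1} = (1 + 1/3z)y_n
  R(z) = (1 + 1/3z)/(1 − 2/3z).

Find x<0 with |R(x)|<1.
x=-0.42: |R|=0.6719
x=-2: |R|=0.1429
x=-10: |R|=0.3043
x=-100: |R|=0.4778
θ=2/3≥1/2 ⇒ |1+1/3x|<|1−2/3x| ∀x<0 ⇒ unbounded interval.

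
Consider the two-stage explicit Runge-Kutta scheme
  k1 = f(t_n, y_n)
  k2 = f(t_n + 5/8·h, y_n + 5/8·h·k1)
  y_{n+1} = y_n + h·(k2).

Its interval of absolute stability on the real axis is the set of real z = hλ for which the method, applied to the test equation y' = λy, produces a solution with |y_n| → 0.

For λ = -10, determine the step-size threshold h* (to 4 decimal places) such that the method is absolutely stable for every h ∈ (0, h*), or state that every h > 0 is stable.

(-1.6000,0); λ=-10 ⇒ h* = (8/5)/10 = 0.1600.

Set f=λy, z=hλ:
  k1=λy_n ⇒ h·k1=z·y_n;  k2=λ(1+5/8z)y_n ⇒ h·k2=z(1+5/8z)y_n
  y_{n+1}/y_n = 1 + z(1+5/8z) = 1 + z + 5/8z²
  Hence R(z) = 1 + z + 5/8z².

Boundary: |R(x)|=1, x<0.
x=-1.31: |R|=0.7626
R=1: x+5/8x²=0 ⇒ x=−8/5=-1.6000; min R=1−1/(4·5/8)=0.6000>−1
Confirm numerically:
  x=-1.410: |R|=0.83256 <1
  x=-1.369: |R|=0.80235 <1
  x=-0.655: |R|=0.61314 <1
  x=-2.168: |R|=1.76964 >1
  x=-1.785: |R|=1.20639 >1
  x=-1.698: |R|=1.10400 >1
Interval (-1.6000, 0).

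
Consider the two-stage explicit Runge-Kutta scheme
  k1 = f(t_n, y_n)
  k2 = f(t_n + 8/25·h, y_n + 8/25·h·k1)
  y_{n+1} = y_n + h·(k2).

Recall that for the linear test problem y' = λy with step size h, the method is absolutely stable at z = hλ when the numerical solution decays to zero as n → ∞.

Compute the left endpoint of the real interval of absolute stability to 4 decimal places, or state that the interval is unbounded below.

z* = -3.1250.

With y'=λy (z=hλ):
  k1=λy_n ⇒ h·k1=z·y_n;  k2=λ(1+8/25z)y_n ⇒ h·k2=z(1+8/25z)y_n
  y_{n+1}/y_n = 1 + z(1+8/25z) = 1 + z + 8/25z²
  Hence R(z) = 1 + z + 8/25z².

Solve |R(x)|<1 on ℝ⁻.
x=-0.8: |R|=0.4048
R=1: x+8/25x²=0 ⇒ x=−25/8=-3.1250; min R=1−1/(4·8/25)=0.2188>−1
Confirm numerically:
  x=-2.513: |R|=0.50785 <1
  x=-2.468: |R|=0.48113 <1
  x=-1.463: |R|=0.22192 <1
  x=-3.502: |R|=1.42248 >1
  x=-3.462: |R|=1.37334 >1
  x=-3.360: |R|=1.25267 >1
Stable set (-3.1250, 0).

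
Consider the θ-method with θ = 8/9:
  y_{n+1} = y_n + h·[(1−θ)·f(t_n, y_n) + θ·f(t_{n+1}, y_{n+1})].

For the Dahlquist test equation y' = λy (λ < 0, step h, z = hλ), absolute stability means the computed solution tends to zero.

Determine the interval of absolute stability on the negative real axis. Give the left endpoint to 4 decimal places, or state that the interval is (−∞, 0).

unbounded; (−∞, 0).

Set f=λy, z=hλ:
  y_{n+1} = y_n + z·[1/9·y_n + 8/9·y_{n+1}] ⇒ (1 − 8/9z)y_{n+1} = (1 + 1/9z)y_n
  ⇒ R(z) = (1 + 1/9z)/(1 − 8/9z).

Find x<0 with |R(x)|<1.
x=-0.74: |R|=0.5536
x=-2: |R|=0.2800
x=-10: |R|=0.0112
x=-100: |R|=0.1125
θ=8/9≥1/2 ⇒ |1+1/9x|<|1−8/9x| ∀x<0 ⇒ interval (−∞,0).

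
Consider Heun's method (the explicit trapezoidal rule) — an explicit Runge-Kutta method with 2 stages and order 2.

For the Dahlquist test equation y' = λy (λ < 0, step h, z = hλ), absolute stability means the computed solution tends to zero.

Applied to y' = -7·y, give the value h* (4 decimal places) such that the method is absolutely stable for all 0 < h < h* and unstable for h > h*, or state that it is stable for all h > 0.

Set f=λy, z=hλ:
  order 2, 2-stage ⇒ R(z)=1+z+z^2/2
  (e.g. R(-1.52)=0.63520, |R|=0.63520)

Find x<0 with |R(x)|<1.
x=-1.52: |R|=0.6352
|R(-2.03)|=1.0304 |R(-1.87)|=0.8785 |R(-1.32)|=0.5512
Bisect:
  x_lo=-2.8679 |R|=2.2446  x_hi=-0.2419 |R|=0.7873
  mid=-1.55492 |R|=0.65397 →hi
  mid=-2.21142 |R|=1.23377 →lo
  mid=-1.88317 |R|=0.88999 →hi
  mid=-2.04729 |R|=1.04841 →lo
  mid=-1.96523 |R|=0.96583 →hi
  mid=-2.00626 |R|=1.00628 →lo
  mid=-1.98575 |R|=0.98585 →hi
  mid=-1.99600 |R|=0.99601 →hi
  mid=-2.00113 |R|=1.00113 →lo
  ...
  [-2.00001,-1.99985] ⇒ x*=-2.0000
Interval (-2.0000, 0).

(-2.0000,0); λ=-7 ⇒ h* = 0.2857.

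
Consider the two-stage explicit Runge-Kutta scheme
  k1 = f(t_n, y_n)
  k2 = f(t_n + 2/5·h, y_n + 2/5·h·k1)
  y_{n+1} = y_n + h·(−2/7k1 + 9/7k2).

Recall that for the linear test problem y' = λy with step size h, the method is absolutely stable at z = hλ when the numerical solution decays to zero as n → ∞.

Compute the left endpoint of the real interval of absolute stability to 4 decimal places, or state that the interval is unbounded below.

Set f=λy, z=hλ:
  k1=λy_n ⇒ h·k1=z·y_n;  k2=λ(1+2/5z)y_n ⇒ h·k2=z(1+2/5z)y_n
  y_{n+1}/y_n = 1 − 2/7z + 9/7z(1+2/5z) = 1 + z + 18/35z²
  Hence R(z) = 1 + z + 18/35z².

Solve |R(x)|<1 on ℝ⁻.
x=-0.59: |R|=0.5890
R=1: x+18/35x²=0 ⇒ x=−35/18=-1.9444; min R=1−1/(4·18/35)=0.5139>−1
Confirm numerically:
  x=-1.781: |R|=0.85029 <1
  x=-1.472: |R|=0.64235 <1
  x=-1.024: |R|=0.51527 <1
  x=-2.450: |R|=1.63700 >1
  x=-2.294: |R|=1.41240 >1
  x=-2.124: |R|=1.19614 >1
Stable set (-1.9444, 0).

z* = -1.9444.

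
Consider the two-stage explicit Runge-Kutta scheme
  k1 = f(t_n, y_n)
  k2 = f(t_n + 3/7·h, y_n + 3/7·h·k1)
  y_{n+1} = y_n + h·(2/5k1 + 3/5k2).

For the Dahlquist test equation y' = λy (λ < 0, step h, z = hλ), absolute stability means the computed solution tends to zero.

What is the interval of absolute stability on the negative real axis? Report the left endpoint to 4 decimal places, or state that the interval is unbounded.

z∈(-3.8889,0).

With y'=λy (z=hλ):
  k1=λy_n ⇒ h·k1=z·y_n;  k2=λ(1+3/7z)y_n ⇒ h·k2=z(1+3/7z)y_n
  y_{n+1}/y_n = 1 + 2/5z + 3/5z(1+3/7z) = 1 + z + 9/35z²
  so R(z) = 1 + z + 9/35z².

Need |R(x)|<1, x<0.
x=-0.94: |R|=0.2872
R=1: x+9/35x²=0 ⇒ x=−35/9=-3.8889; min R=1−1/(4·9/35)=0.0278>−1
Confirm numerically:
  x=-3.691: |R|=0.81218 <1
  x=-2.946: |R|=0.28572 <1
  x=-2.418: |R|=0.08544 <1
  x=-4.409: |R|=1.58967 >1
  x=-4.115: |R|=1.23926 >1
  x=-4.081: |R|=1.20160 >1
Interval (-3.8889, 0).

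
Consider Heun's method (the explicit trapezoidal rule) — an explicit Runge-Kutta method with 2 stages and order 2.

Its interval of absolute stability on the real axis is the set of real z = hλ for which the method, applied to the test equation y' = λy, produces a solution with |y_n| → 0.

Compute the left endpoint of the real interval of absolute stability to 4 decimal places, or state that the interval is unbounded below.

left endpoint -2.0000.

On y'=λy, z=hλ:
  order 2, 2-stage ⇒ R(z)=1+z+z^2/2
  (e.g. R(-1.55)=0.65125, |R|=0.65125)

Boundary: |R(x)|=1, x<0.
x=-1.55: |R|=0.6513
|R(-2.36)|=1.4248 |R(-2.22)|=1.2442 |R(-1.94)|=0.9418
Bisect:
  x_lo=-2.8080 |R|=2.1344  x_hi=-0.2859 |R|=0.7549
  mid=-1.54695 |R|=0.64958 →hi
  mid=-2.17745 |R|=1.19320 →lo
  mid=-1.86220 |R|=0.87169 →hi
  mid=-2.01983 |R|=1.02002 →lo
  mid=-1.94101 |R|=0.94275 →hi
  mid=-1.98042 |R|=0.98061 →hi
  mid=-2.00012 |R|=1.00012 →lo
  ...
  [-2.00012,-1.99997] ⇒ x*=-2.0000
So |R|<1 on (-2.0000, 0).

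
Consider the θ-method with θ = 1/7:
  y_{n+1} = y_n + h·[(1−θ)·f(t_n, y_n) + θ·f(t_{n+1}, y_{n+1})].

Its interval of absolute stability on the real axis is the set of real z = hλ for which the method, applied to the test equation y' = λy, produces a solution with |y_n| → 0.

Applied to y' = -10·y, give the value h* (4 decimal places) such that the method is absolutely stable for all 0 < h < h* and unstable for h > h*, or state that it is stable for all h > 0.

(-2.8000,0); λ=-10 ⇒ h* = (14/5)/10 = 0.2800.

Test eqn y'=λy, z=hλ:
  y_{n+1} = y_n + z·[6/7·y_n + 1/7·y_{n+1}] ⇒ (1 − 1/7z)y_{n+1} = (1 + 6/7z)y_n
  ⇒ R(z) = (1 + 6/7z)/(1 − 1/7z).

Solve |R(x)|<1 on ℝ⁻.
x=-1.16: |R|=0.0049
R=−1: 1+6/7x = −1+1/7x ⇒ -5/7x=2 ⇒ x=2/(-5/7)=-2.8000
Confirm numerically:
  x=-2.531: |R|=0.85888 <1
  x=-2.122: |R|=0.62837 <1
  x=-1.457: |R|=0.20598 <1
  x=-3.177: |R|=1.18522 >1
  x=-2.928: |R|=1.06446 >1
  x=-2.904: |R|=1.05250 >1
Stable set (-2.8000, 0).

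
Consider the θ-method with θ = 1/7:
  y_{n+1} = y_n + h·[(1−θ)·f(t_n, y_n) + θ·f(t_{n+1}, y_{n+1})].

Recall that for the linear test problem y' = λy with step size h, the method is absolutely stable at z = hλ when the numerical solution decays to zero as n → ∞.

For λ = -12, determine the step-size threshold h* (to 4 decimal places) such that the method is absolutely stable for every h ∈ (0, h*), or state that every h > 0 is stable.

Test eqn y'=λy, z=hλ:
  y_{n+1} = y_n + z·[6/7·y_n + 1/7·y_{n+1}] ⇒ (1 − 1/7z)y_{n+1} = (1 + 6/7z)y_n
  so R(z) = (1 + 6/7z)/(1 − 1/7z).

Need |R(x)|<1, x<0.
x=-1.12: |R|=0.0345
R=−1: 1+6/7x = −1+1/7x ⇒ -5/7x=2 ⇒ x=2/(-5/7)=-2.8000
Confirm numerically:
  x=-2.564: |R|=0.87662 <1
  x=-2.260: |R|=0.70842 <1
  x=-2.165: |R|=0.65357 <1
  x=-3.343: |R|=1.26250 >1
  x=-3.102: |R|=1.14948 >1
Interval (-2.8000, 0).

(-2.8000,0); λ=-12 ⇒ h* = (14/5)/12 = 0.2333.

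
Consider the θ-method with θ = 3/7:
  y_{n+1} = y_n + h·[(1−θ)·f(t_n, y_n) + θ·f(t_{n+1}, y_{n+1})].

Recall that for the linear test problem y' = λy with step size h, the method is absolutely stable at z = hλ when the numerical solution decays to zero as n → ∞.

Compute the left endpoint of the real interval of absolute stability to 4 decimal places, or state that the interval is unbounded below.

left endpoint -14.0000.

On y'=λy, z=hλ:
  y_{n+1} = y_n + z·[4/7·y_n + 3/7·y_{n+1}] ⇒ (1 − 3/7z)y_{n+1} = (1 + 4/7z)y_n
  Hence R(z) = (1 + 4/7z)/(1 − 3/7z).

Find x<0 with |R(x)|<1.
x=-1.12: |R|=0.2432
R=−1: 1+4/7x = −1+3/7x ⇒ -1/7x=2 ⇒ x=2/(-1/7)=-14.0000
Confirm numerically:
  x=-13.124: |R|=0.98111 <1
  x=-12.075: |R|=0.95547 <1
  x=-11.164: |R|=0.92996 <1
  x=-8.976: |R|=0.85192 <1
  x=-14.387: |R|=1.00772 >1
  x=-14.343: |R|=1.00686 >1
  x=-14.328: |R|=1.00656 >1
So |R|<1 on (-14.0000, 0).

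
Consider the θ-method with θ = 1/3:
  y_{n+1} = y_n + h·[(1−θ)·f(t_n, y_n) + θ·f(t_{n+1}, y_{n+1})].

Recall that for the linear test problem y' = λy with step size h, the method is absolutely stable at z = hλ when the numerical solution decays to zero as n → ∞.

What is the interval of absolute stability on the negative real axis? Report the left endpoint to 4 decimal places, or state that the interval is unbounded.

On y'=λy, z=hλ:
  y_{n+1} = y_n + z·[2/3·y_n + 1/3·y_{n+1}] ⇒ (1 − 1/3z)y_{n+1} = (1 + 2/3z)y_n
  Hence R(z) = (1 + 2/3z)/(1 − 1/3z).

Boundary: |R(x)|=1, x<0.
x=-0.45: |R|=0.6087
R=−1: 1+2/3x = −1+1/3x ⇒ -1/3x=2 ⇒ x=2/(-1/3)=-6.0000
Confirm numerically:
  x=-5.433: |R|=0.93276 <1
  x=-3.825: |R|=0.68132 <1
  x=-3.216: |R|=0.55212 <1
  x=-6.283: |R|=1.03049 >1
  x=-6.105: |R|=1.01153 >1
  x=-6.095: |R|=1.01045 >1
Stable set (-6.0000, 0).

(-6.0000, 0).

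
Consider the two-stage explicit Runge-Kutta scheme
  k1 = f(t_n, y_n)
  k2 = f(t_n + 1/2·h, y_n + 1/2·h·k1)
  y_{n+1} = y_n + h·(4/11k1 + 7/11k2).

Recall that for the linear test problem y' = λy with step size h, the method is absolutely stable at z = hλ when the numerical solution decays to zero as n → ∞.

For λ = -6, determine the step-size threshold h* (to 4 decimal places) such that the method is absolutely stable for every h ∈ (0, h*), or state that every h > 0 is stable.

On y'=λy, z=hλ:
  k1=λy_n ⇒ h·k1=z·y_n;  k2=λ(1+1/2z)y_n ⇒ h·k2=z(1+1/2z)y_n
  y_{n+1}/y_n = 1 + 4/11z + 7/11z(1+1/2z) = 1 + z + 7/22z²
  Hence R(z) = 1 + z + 7/22z².

Boundary: |R(x)|=1, x<0.
x=-0.96: |R|=0.3332
R=1: x+7/22x²=0 ⇒ x=−22/7=-3.1429; min R=1−1/(4·7/22)=0.2143>−1
Confirm numerically:
  x=-3.117: |R|=0.97436 <1
  x=-2.871: |R|=0.75166 <1
  x=-2.443: |R|=0.45599 <1
  x=-3.623: |R|=1.55350 >1
  x=-3.215: |R|=1.07380 >1
Interval (-3.1429, 0).

(-3.1429,0); λ=-6 ⇒ h* = (22/7)/6 = 0.5238.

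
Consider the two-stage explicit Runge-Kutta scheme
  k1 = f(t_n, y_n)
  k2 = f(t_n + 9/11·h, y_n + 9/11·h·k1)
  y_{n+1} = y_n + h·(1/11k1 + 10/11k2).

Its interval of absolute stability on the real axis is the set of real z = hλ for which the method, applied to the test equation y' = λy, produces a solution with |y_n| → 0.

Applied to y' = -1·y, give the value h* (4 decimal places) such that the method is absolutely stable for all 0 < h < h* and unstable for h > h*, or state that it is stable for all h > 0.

Test eqn y'=λy, z=hλ:
  k1=λy_n ⇒ h·k1=z·y_n;  k2=λ(1+9/11z)y_n ⇒ h·k2=z(1+9/11z)y_n
  y_{n+1}/y_n = 1 + 1/11z + 10/11z(1+9/11z) = 1 + z + 90/121z²
  ⇒ R(z) = 1 + z + 90/121z².

Boundary: |R(x)|=1, x<0.
x=-0.7: |R|=0.6645
R=1: x+90/121x²=0 ⇒ x=−121/90=-1.3444; min R=1−1/(4·90/121)=0.6639>−1
Confirm numerically:
  x=-1.255: |R|=0.91651 <1
  x=-1.239: |R|=0.90283 <1
  x=-0.710: |R|=0.66495 <1
  x=-1.944: |R|=1.86693 >1
  x=-1.622: |R|=1.33486 >1
  x=-1.585: |R|=1.28360 >1
Stable set (-1.3444, 0).

(-1.3444,0); λ=-1 ⇒ h* = (121/90)/1 = 1.3444.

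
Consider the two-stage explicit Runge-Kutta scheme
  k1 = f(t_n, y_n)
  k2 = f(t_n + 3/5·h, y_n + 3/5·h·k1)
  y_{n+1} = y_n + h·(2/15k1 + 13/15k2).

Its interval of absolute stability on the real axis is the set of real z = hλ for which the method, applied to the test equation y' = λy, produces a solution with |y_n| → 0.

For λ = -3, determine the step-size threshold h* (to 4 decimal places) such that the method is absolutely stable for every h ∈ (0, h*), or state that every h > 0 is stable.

Set f=λy, z=hλ:
  k1=λy_n ⇒ h·k1=z·y_n;  k2=λ(1+3/5z)y_n ⇒ h·k2=z(1+3/5z)y_n
  y_{n+1}/y_n = 1 + 2/15z + 13/15z(1+3/5z) = 1 + z + 13/25z²
  ⇒ R(z) = 1 + z + 13/25z².

Need |R(x)|<1, x<0.
x=-0.94: |R|=0.5195
R=1: x+13/25x²=0 ⇒ x=−25/13=-1.9231; min R=1−1/(4·13/25)=0.5192>−1
Confirm numerically:
  x=-1.783: |R|=0.87013 <1
  x=-1.578: |R|=0.71684 <1
  x=-1.229: |R|=0.55643 <1
  x=-2.422: |R|=1.62836 >1
  x=-2.245: |R|=1.37581 >1
  x=-2.051: |R|=1.13643 >1
Stable set (-1.9231, 0).

(-1.9231,0); λ=-3 ⇒ h* = (25/13)/3 = 0.6410.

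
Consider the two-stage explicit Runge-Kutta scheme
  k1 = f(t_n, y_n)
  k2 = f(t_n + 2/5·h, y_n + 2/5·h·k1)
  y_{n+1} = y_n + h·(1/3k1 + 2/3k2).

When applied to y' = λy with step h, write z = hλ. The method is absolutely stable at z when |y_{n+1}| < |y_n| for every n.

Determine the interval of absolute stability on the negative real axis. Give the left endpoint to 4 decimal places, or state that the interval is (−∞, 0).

(-3.7500, 0).

Test eqn y'=λy, z=hλ:
  k1=λy_n ⇒ h·k1=z·y_n;  k2=λ(1+2/5z)y_n ⇒ h·k2=z(1+2/5z)y_n
  y_{n+1}/y_n = 1 + 1/3z + 2/3z(1+2/5z) = 1 + z + 4/15z²
  Hence R(z) = 1 + z + 4/15z².

Find x<0 with |R(x)|<1.
x=-0.38: |R|=0.6585
R=1: x+4/15x²=0 ⇒ x=−15/4=-3.7500; min R=1−1/(4·4/15)=0.0625>−1
Confirm numerically:
  x=-3.029: |R|=0.41762 <1
  x=-2.236: |R|=0.09725 <1
  x=-1.748: |R|=0.06680 <1
  x=-4.324: |R|=1.66186 >1
  x=-3.781: |R|=1.03126 >1
Interval (-3.7500, 0).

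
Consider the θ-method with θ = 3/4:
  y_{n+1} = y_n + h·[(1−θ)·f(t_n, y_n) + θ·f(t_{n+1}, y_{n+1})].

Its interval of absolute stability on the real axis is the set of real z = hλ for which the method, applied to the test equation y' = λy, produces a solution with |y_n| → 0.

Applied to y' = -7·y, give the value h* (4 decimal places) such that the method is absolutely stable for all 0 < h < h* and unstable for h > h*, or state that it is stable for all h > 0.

unbounded; (−∞, 0). Any h>0 works for λ=-7.

On y'=λy, z=hλ:
  y_{n+1} = y_n + z·[1/4·y_n + 3/4·y_{n+1}] ⇒ (1 − 3/4z)y_{n+1} = (1 + 1/4z)y_n
  Hence R(z) = (1 + 1/4z)/(1 − 3/4z).

Find x<0 with |R(x)|<1.
x=-0.57: |R|=0.6007
x=-2: |R|=0.2000
x=-10: |R|=0.1765
x=-100: |R|=0.3158
θ=3/4≥1/2 ⇒ |1+1/4x|<|1−3/4x| ∀x<0 ⇒ interval (−∞,0).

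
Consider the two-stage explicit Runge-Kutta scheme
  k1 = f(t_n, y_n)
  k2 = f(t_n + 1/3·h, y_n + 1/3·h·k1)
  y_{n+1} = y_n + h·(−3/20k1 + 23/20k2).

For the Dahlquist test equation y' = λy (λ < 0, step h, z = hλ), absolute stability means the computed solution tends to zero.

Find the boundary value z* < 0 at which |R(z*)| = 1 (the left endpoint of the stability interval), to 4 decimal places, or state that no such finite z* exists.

Test eqn y'=λy, z=hλ:
  k1=λy_n ⇒ h·k1=z·y_n;  k2=λ(1+1/3z)y_n ⇒ h·k2=z(1+1/3z)y_n
  y_{n+1}/y_n = 1 − 3/20z + 23/20z(1+1/3z) = 1 + z + 23/60z²
  ⇒ R(z) = 1 + z + 23/60z².

Boundary: |R(x)|=1, x<0.
x=-0.46: |R|=0.6211
R=1: x+23/60x²=0 ⇒ x=−60/23=-2.6087; min R=1−1/(4·23/60)=0.3478>−1
Confirm numerically:
  x=-2.126: |R|=0.60662 <1
  x=-1.757: |R|=0.42637 <1
  x=-1.741: |R|=0.42091 <1
  x=-1.316: |R|=0.34788 <1
  x=-3.155: |R|=1.66071 >1
  x=-2.953: |R|=1.38975 >1
Stable set (-2.6087, 0).

left endpoint -2.6087.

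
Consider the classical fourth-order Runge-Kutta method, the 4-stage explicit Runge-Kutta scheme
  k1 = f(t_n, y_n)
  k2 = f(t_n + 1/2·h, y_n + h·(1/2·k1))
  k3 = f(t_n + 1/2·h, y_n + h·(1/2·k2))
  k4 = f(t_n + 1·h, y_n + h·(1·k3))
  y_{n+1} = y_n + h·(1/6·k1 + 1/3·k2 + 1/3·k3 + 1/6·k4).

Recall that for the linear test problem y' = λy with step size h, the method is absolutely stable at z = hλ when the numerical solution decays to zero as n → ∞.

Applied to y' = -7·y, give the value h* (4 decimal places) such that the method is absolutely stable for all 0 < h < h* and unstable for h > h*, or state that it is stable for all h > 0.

Test eqn y'=λy, z=hλ:
  order 4, 4-stage ⇒ R(z)=1+z+z^2/2+z^3/6+z^4/24
  (e.g. R(-1.11)=0.34136, |R|=0.34136)

Boundary: |R(x)|=1, x<0.
x=-1.11: |R|=0.3414
|R(-2.81)|=1.0379 |R(-1.47)|=0.2756 |R(-1.08)|=0.3499
Bisect:
  x_lo=-3.6049 |R|=3.1216  x_hi=-0.1289 |R|=0.8790
  mid=-1.86692 |R|=0.29745 →hi
  mid=-2.73591 |R|=0.92807 →hi
  mid=-3.17041 |R|=1.75381 →lo
  mid=-2.95316 |R|=1.28404 →lo
  mid=-2.84454 |R|=1.09306 →lo
  mid=-2.79023 |R|=1.00746 →lo
  mid=-2.76307 |R|=0.96701 →hi
  mid=-2.77665 |R|=0.98704 →hi
  mid=-2.78344 |R|=0.99721 →hi
  ...
  [-2.78535,-2.78514] ⇒ x*=-2.7853
Stable set (-2.7853, 0).

(-2.7853,0); λ=-7 ⇒ h* = 0.3979.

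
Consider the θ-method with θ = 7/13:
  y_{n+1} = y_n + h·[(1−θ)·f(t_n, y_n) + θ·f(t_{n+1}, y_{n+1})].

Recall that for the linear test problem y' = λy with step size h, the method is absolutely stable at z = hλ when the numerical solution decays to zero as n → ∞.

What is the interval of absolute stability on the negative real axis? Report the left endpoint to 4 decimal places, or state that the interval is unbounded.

Set f=λy, z=hλ:
  y_{n+1} = y_n + z·[6/13·y_n + 7/13·y_{n+1}] ⇒ (1 − 7/13z)y_{n+1} = (1 + 6/13z)y_n
  Hence R(z) = (1 + 6/13z)/(1 − 7/13z).

Solve |R(x)|<1 on ℝ⁻.
x=-1.25: |R|=0.2529
x=-2: |R|=0.0370
x=-10: |R|=0.5663
x=-100: |R|=0.8233
θ=7/13≥1/2 ⇒ |1+6/13x|<|1−7/13x| ∀x<0 ⇒ stable on all of ℝ⁻.

interval (−∞, 0).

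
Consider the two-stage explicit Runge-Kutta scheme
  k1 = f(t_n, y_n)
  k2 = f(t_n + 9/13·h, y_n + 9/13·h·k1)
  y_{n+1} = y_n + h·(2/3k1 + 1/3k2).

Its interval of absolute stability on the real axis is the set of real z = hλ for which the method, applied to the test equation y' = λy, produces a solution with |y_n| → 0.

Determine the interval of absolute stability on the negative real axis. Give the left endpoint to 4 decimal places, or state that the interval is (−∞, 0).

With y'=λy (z=hλ):
  k1=λy_n ⇒ h·k1=z·y_n;  k2=λ(1+9/13z)y_n ⇒ h·k2=z(1+9/13z)y_n
  y_{n+1}/y_n = 1 + 2/3z + 1/3z(1+9/13z) = 1 + z + 3/13z²
  R(z) = 1 + z + 3/13z².

Find x<0 with |R(x)|<1.
x=-0.92: |R|=0.2753
R=1: x+3/13x²=0 ⇒ x=−13/3=-4.3333; min R=1−1/(4·3/13)=-0.0833>−1
Confirm numerically:
  x=-4.110: |R|=0.78818 <1
  x=-4.097: |R|=0.77656 <1
  x=-3.842: |R|=0.56438 <1
  x=-2.107: |R|=0.08251 <1
  x=-4.638: |R|=1.32609 >1
  x=-4.604: |R|=1.28757 >1
  x=-4.398: |R|=1.06563 >1
Stable set (-4.3333, 0).

(-4.3333, 0).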